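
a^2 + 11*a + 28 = (a + 4)*(a + 7)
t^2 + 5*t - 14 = (t - 2)*(t + 7)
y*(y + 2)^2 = y^3 + 4*y^2 + 4*y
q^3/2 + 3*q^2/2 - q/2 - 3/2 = (q/2 + 1/2)*(q - 1)*(q + 3)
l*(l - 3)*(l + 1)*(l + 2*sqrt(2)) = l^4 - 2*l^3 + 2*sqrt(2)*l^3 - 4*sqrt(2)*l^2 - 3*l^2 - 6*sqrt(2)*l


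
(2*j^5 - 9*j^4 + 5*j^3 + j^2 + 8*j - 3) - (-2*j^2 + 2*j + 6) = 2*j^5 - 9*j^4 + 5*j^3 + 3*j^2 + 6*j - 9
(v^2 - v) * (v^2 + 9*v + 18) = v^4 + 8*v^3 + 9*v^2 - 18*v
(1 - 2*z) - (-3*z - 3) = z + 4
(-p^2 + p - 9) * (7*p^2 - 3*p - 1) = -7*p^4 + 10*p^3 - 65*p^2 + 26*p + 9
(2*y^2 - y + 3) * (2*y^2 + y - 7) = 4*y^4 - 9*y^2 + 10*y - 21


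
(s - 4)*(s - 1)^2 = s^3 - 6*s^2 + 9*s - 4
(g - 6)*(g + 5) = g^2 - g - 30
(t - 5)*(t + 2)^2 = t^3 - t^2 - 16*t - 20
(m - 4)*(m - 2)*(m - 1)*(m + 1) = m^4 - 6*m^3 + 7*m^2 + 6*m - 8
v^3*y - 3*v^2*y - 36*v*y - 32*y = (v - 8)*(v + 4)*(v*y + y)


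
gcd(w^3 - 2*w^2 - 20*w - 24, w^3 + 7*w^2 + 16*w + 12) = w^2 + 4*w + 4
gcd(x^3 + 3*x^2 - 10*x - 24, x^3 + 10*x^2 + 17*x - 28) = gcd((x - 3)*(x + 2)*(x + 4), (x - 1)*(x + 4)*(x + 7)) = x + 4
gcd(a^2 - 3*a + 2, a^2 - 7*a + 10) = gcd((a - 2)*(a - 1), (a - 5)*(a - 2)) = a - 2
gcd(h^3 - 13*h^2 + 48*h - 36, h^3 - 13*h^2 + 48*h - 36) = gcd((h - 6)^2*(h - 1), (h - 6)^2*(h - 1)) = h^3 - 13*h^2 + 48*h - 36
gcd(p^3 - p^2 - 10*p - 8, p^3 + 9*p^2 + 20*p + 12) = p^2 + 3*p + 2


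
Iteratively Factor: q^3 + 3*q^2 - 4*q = (q + 4)*(q^2 - q) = (q - 1)*(q + 4)*(q)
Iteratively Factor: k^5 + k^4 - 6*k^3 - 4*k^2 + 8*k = (k - 1)*(k^4 + 2*k^3 - 4*k^2 - 8*k) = (k - 1)*(k + 2)*(k^3 - 4*k) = k*(k - 1)*(k + 2)*(k^2 - 4) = k*(k - 1)*(k + 2)^2*(k - 2)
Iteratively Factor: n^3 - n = (n + 1)*(n^2 - n) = n*(n + 1)*(n - 1)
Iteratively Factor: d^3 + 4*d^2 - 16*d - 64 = (d + 4)*(d^2 - 16) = (d + 4)^2*(d - 4)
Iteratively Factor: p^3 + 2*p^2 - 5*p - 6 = (p + 3)*(p^2 - p - 2) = (p + 1)*(p + 3)*(p - 2)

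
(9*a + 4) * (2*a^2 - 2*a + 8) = 18*a^3 - 10*a^2 + 64*a + 32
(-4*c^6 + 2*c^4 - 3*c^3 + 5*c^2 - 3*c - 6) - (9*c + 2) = -4*c^6 + 2*c^4 - 3*c^3 + 5*c^2 - 12*c - 8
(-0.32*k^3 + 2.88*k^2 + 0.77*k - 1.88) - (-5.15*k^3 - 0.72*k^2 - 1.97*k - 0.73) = 4.83*k^3 + 3.6*k^2 + 2.74*k - 1.15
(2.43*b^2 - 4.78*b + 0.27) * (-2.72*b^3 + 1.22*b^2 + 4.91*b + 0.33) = -6.6096*b^5 + 15.9662*b^4 + 5.3653*b^3 - 22.3385*b^2 - 0.2517*b + 0.0891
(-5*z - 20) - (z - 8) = -6*z - 12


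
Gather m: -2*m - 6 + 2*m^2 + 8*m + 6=2*m^2 + 6*m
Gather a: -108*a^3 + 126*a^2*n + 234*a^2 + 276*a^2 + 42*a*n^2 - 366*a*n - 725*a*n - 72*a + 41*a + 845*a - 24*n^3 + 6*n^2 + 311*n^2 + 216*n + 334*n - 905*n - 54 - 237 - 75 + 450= -108*a^3 + a^2*(126*n + 510) + a*(42*n^2 - 1091*n + 814) - 24*n^3 + 317*n^2 - 355*n + 84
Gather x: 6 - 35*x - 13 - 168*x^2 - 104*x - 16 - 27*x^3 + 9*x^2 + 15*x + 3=-27*x^3 - 159*x^2 - 124*x - 20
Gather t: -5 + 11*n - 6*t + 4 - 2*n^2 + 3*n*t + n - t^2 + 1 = -2*n^2 + 12*n - t^2 + t*(3*n - 6)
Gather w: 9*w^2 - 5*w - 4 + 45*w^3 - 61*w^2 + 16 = 45*w^3 - 52*w^2 - 5*w + 12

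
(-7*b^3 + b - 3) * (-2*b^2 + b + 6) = 14*b^5 - 7*b^4 - 44*b^3 + 7*b^2 + 3*b - 18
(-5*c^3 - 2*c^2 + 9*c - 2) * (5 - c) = 5*c^4 - 23*c^3 - 19*c^2 + 47*c - 10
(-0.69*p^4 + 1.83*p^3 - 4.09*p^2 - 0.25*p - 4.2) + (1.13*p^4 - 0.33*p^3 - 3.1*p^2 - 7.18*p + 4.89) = 0.44*p^4 + 1.5*p^3 - 7.19*p^2 - 7.43*p + 0.69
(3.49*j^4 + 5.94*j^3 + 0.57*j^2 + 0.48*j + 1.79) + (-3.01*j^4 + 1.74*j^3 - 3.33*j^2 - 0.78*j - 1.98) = 0.48*j^4 + 7.68*j^3 - 2.76*j^2 - 0.3*j - 0.19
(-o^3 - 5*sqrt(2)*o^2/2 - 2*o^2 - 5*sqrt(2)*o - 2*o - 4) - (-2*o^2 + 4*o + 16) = -o^3 - 5*sqrt(2)*o^2/2 - 5*sqrt(2)*o - 6*o - 20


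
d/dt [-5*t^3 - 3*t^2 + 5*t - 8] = -15*t^2 - 6*t + 5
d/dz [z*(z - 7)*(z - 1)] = 3*z^2 - 16*z + 7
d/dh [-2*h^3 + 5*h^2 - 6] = 2*h*(5 - 3*h)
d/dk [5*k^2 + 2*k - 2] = 10*k + 2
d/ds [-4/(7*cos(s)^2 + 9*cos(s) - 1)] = -4*(14*cos(s) + 9)*sin(s)/(7*cos(s)^2 + 9*cos(s) - 1)^2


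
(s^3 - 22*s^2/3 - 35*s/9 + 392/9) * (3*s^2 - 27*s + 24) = 3*s^5 - 49*s^4 + 631*s^3/3 + 179*s^2/3 - 3808*s/3 + 3136/3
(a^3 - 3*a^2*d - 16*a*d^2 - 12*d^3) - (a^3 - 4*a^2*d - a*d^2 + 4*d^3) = a^2*d - 15*a*d^2 - 16*d^3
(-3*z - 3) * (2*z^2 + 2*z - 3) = -6*z^3 - 12*z^2 + 3*z + 9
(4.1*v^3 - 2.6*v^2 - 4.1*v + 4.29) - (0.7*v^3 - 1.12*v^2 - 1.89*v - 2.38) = 3.4*v^3 - 1.48*v^2 - 2.21*v + 6.67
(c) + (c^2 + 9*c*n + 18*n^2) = c^2 + 9*c*n + c + 18*n^2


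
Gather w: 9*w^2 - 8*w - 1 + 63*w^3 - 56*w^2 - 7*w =63*w^3 - 47*w^2 - 15*w - 1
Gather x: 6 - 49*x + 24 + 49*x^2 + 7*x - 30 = 49*x^2 - 42*x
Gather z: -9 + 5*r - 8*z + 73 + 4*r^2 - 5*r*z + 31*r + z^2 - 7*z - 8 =4*r^2 + 36*r + z^2 + z*(-5*r - 15) + 56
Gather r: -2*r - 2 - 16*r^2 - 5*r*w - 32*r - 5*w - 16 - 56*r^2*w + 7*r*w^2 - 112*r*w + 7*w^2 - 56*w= r^2*(-56*w - 16) + r*(7*w^2 - 117*w - 34) + 7*w^2 - 61*w - 18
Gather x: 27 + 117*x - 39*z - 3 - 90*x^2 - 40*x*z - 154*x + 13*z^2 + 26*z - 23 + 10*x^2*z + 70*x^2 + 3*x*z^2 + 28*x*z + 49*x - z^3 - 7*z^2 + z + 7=x^2*(10*z - 20) + x*(3*z^2 - 12*z + 12) - z^3 + 6*z^2 - 12*z + 8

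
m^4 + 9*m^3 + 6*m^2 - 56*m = m*(m - 2)*(m + 4)*(m + 7)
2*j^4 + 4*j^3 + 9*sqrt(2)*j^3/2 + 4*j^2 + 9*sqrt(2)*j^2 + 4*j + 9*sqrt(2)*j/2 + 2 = (j + 1)*(j + 2*sqrt(2))*(sqrt(2)*j + 1/2)*(sqrt(2)*j + sqrt(2))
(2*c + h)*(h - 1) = 2*c*h - 2*c + h^2 - h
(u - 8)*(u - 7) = u^2 - 15*u + 56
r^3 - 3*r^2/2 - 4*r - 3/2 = (r - 3)*(r + 1/2)*(r + 1)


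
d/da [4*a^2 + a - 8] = 8*a + 1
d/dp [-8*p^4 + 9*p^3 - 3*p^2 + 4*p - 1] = -32*p^3 + 27*p^2 - 6*p + 4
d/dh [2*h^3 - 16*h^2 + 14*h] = 6*h^2 - 32*h + 14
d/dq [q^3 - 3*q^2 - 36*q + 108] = 3*q^2 - 6*q - 36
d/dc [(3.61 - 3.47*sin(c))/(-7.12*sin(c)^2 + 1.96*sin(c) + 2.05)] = (-24.7064*sin(c)^2 + 51.4064*sin(c) - 14.1891)*cos(c)/(50.6944*sin(c)^4 - 27.9104*sin(c)^3 - 25.3504*sin(c)^2 + 8.036*sin(c) + 4.2025)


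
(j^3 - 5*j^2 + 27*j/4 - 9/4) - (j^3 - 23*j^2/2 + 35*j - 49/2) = 13*j^2/2 - 113*j/4 + 89/4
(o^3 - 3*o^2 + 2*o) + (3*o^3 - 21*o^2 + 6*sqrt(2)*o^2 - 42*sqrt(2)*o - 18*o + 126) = 4*o^3 - 24*o^2 + 6*sqrt(2)*o^2 - 42*sqrt(2)*o - 16*o + 126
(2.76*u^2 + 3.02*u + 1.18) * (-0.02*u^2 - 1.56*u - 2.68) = -0.0552*u^4 - 4.366*u^3 - 12.1316*u^2 - 9.9344*u - 3.1624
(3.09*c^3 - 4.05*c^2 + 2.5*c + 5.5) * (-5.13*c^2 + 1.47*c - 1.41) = -15.8517*c^5 + 25.3188*c^4 - 23.1354*c^3 - 18.8295*c^2 + 4.56*c - 7.755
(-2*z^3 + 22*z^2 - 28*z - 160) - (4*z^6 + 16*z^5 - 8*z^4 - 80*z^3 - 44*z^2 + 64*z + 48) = -4*z^6 - 16*z^5 + 8*z^4 + 78*z^3 + 66*z^2 - 92*z - 208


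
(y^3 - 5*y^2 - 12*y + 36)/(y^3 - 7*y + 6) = (y - 6)/(y - 1)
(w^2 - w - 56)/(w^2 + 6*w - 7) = (w - 8)/(w - 1)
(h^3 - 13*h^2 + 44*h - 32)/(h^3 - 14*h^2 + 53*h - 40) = (h - 4)/(h - 5)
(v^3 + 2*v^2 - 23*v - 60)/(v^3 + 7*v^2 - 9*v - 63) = (v^2 - v - 20)/(v^2 + 4*v - 21)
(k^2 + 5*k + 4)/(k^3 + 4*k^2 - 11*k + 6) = (k^2 + 5*k + 4)/(k^3 + 4*k^2 - 11*k + 6)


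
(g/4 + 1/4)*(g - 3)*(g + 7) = g^3/4 + 5*g^2/4 - 17*g/4 - 21/4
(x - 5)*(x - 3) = x^2 - 8*x + 15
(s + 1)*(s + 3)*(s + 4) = s^3 + 8*s^2 + 19*s + 12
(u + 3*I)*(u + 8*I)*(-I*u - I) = -I*u^3 + 11*u^2 - I*u^2 + 11*u + 24*I*u + 24*I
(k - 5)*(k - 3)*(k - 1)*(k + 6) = k^4 - 3*k^3 - 31*k^2 + 123*k - 90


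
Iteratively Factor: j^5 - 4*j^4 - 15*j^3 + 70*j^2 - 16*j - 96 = (j - 4)*(j^4 - 15*j^2 + 10*j + 24) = (j - 4)*(j - 3)*(j^3 + 3*j^2 - 6*j - 8) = (j - 4)*(j - 3)*(j - 2)*(j^2 + 5*j + 4) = (j - 4)*(j - 3)*(j - 2)*(j + 4)*(j + 1)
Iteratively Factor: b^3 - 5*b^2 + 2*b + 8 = (b - 4)*(b^2 - b - 2) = (b - 4)*(b + 1)*(b - 2)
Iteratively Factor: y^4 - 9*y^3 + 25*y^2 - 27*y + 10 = (y - 5)*(y^3 - 4*y^2 + 5*y - 2) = (y - 5)*(y - 1)*(y^2 - 3*y + 2) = (y - 5)*(y - 1)^2*(y - 2)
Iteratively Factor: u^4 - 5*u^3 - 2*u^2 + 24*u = (u)*(u^3 - 5*u^2 - 2*u + 24) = u*(u + 2)*(u^2 - 7*u + 12) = u*(u - 4)*(u + 2)*(u - 3)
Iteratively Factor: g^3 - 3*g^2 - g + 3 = (g + 1)*(g^2 - 4*g + 3) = (g - 3)*(g + 1)*(g - 1)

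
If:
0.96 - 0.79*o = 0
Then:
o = 1.22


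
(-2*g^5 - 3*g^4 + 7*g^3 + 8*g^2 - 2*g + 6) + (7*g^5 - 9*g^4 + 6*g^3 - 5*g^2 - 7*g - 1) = 5*g^5 - 12*g^4 + 13*g^3 + 3*g^2 - 9*g + 5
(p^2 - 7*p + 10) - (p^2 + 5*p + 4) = 6 - 12*p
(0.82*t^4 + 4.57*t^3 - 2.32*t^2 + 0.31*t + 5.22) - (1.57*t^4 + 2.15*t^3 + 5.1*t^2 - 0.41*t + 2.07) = -0.75*t^4 + 2.42*t^3 - 7.42*t^2 + 0.72*t + 3.15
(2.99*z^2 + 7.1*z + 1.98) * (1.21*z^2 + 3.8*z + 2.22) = 3.6179*z^4 + 19.953*z^3 + 36.0136*z^2 + 23.286*z + 4.3956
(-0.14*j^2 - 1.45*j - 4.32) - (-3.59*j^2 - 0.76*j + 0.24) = 3.45*j^2 - 0.69*j - 4.56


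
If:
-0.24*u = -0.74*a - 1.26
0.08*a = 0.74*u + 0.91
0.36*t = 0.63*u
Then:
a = -2.18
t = -2.56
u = -1.47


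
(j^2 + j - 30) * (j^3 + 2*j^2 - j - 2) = j^5 + 3*j^4 - 29*j^3 - 63*j^2 + 28*j + 60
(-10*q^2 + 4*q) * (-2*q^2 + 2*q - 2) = 20*q^4 - 28*q^3 + 28*q^2 - 8*q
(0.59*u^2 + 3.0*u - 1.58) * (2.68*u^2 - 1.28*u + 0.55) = 1.5812*u^4 + 7.2848*u^3 - 7.7499*u^2 + 3.6724*u - 0.869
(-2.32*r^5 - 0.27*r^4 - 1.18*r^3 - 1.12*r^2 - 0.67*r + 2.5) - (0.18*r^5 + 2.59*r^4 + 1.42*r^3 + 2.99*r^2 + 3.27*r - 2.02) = -2.5*r^5 - 2.86*r^4 - 2.6*r^3 - 4.11*r^2 - 3.94*r + 4.52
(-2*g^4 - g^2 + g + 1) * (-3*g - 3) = 6*g^5 + 6*g^4 + 3*g^3 - 6*g - 3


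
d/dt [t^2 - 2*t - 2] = 2*t - 2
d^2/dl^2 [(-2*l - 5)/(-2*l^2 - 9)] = 4*(4*l^3 + 30*l^2 - 54*l - 45)/(8*l^6 + 108*l^4 + 486*l^2 + 729)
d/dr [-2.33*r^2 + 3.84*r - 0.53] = 3.84 - 4.66*r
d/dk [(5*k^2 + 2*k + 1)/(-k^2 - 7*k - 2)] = 3*(-11*k^2 - 6*k + 1)/(k^4 + 14*k^3 + 53*k^2 + 28*k + 4)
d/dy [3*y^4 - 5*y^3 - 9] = y^2*(12*y - 15)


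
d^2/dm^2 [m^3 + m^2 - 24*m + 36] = 6*m + 2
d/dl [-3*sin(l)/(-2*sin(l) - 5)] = 15*cos(l)/(2*sin(l) + 5)^2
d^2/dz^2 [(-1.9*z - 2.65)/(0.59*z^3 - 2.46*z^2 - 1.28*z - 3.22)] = (-3.96834*z^5 + 5.47637999999998*z^4 + 35.67352*z^3 - 127.5282*z^2 + 10.02894*z + 48.96092)/(0.205379*z^9 - 2.568978*z^8 + 9.374628*z^7 - 7.10283*z^6 + 7.702872*z^5 - 55.959384*z^4 - 44.5799*z^3 - 92.345736*z^2 - 39.814656*z - 33.386248)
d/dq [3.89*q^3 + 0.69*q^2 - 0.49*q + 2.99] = 11.67*q^2 + 1.38*q - 0.49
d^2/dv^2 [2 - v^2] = -2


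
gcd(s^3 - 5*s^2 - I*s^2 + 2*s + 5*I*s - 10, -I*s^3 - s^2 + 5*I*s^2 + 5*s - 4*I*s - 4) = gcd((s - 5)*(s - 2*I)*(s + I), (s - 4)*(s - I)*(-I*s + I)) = 1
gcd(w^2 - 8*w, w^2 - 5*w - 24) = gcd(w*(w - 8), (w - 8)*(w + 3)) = w - 8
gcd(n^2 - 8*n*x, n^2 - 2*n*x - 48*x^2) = -n + 8*x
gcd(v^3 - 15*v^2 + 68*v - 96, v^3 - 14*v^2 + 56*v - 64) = v^2 - 12*v + 32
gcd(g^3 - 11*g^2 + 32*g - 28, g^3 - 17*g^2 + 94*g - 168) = g - 7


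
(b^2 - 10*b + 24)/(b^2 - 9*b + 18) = (b - 4)/(b - 3)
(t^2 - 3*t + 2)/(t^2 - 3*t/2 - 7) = 2*(-t^2 + 3*t - 2)/(-2*t^2 + 3*t + 14)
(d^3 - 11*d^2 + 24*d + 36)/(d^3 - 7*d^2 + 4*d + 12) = (d - 6)/(d - 2)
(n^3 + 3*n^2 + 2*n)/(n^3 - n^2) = (n^2 + 3*n + 2)/(n*(n - 1))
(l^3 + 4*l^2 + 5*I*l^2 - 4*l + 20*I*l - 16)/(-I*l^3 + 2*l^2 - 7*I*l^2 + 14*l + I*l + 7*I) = (I*l^2 + 4*l*(-1 + I) - 16)/(l^2 + l*(7 + I) + 7*I)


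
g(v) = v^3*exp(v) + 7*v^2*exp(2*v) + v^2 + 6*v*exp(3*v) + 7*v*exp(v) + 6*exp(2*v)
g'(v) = v^3*exp(v) + 14*v^2*exp(2*v) + 3*v^2*exp(v) + 18*v*exp(3*v) + 14*v*exp(2*v) + 7*v*exp(v) + 2*v + 6*exp(3*v) + 12*exp(2*v) + 7*exp(v)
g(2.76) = 80770.06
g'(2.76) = 259991.57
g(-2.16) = 2.25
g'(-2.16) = -4.23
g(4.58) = 26947208.48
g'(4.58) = 85543426.91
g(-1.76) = 0.81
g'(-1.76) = -3.00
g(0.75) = 99.80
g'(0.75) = 353.04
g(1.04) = 274.80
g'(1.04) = 948.47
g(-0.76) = -0.39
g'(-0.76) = 1.15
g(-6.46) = 41.24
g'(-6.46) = -13.20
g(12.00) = 310435531657045543.68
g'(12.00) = 957151573938131536.17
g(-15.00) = 225.00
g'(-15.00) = -30.00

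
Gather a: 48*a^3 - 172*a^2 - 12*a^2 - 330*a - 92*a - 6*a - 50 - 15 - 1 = 48*a^3 - 184*a^2 - 428*a - 66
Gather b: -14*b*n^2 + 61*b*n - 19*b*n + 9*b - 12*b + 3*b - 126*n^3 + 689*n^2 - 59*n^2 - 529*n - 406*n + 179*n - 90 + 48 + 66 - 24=b*(-14*n^2 + 42*n) - 126*n^3 + 630*n^2 - 756*n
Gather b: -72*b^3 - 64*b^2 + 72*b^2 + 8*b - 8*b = -72*b^3 + 8*b^2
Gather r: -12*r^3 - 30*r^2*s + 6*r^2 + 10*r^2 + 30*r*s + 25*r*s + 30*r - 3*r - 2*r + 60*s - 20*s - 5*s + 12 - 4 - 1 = -12*r^3 + r^2*(16 - 30*s) + r*(55*s + 25) + 35*s + 7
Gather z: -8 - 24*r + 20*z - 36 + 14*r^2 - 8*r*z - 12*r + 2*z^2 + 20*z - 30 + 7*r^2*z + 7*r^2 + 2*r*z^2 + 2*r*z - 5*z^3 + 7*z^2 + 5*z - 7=21*r^2 - 36*r - 5*z^3 + z^2*(2*r + 9) + z*(7*r^2 - 6*r + 45) - 81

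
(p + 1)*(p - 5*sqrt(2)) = p^2 - 5*sqrt(2)*p + p - 5*sqrt(2)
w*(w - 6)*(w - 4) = w^3 - 10*w^2 + 24*w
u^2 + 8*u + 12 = (u + 2)*(u + 6)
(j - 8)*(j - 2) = j^2 - 10*j + 16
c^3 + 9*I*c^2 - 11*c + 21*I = (c - I)*(c + 3*I)*(c + 7*I)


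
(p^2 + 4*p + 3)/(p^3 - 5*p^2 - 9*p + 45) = (p + 1)/(p^2 - 8*p + 15)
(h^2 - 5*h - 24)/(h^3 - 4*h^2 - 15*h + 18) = (h - 8)/(h^2 - 7*h + 6)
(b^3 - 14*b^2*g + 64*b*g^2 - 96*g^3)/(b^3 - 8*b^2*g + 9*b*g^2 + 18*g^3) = (b^2 - 8*b*g + 16*g^2)/(b^2 - 2*b*g - 3*g^2)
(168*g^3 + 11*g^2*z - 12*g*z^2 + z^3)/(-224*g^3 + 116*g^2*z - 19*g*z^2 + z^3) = (3*g + z)/(-4*g + z)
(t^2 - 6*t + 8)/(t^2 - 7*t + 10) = (t - 4)/(t - 5)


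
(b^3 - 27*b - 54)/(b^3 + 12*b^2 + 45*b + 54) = (b - 6)/(b + 6)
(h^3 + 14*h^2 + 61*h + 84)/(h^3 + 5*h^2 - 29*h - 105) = (h + 4)/(h - 5)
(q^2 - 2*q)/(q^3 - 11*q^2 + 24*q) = (q - 2)/(q^2 - 11*q + 24)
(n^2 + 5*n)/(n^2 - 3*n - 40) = n/(n - 8)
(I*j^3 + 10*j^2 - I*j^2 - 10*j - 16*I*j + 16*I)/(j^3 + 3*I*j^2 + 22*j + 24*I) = (I*j^3 + j^2*(10 - I) + j*(-10 - 16*I) + 16*I)/(j^3 + 3*I*j^2 + 22*j + 24*I)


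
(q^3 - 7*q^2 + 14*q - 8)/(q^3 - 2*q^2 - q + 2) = (q - 4)/(q + 1)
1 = 1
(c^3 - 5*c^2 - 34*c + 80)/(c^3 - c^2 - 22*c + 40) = (c - 8)/(c - 4)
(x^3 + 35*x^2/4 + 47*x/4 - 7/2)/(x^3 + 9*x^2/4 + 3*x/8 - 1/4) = 2*(x + 7)/(2*x + 1)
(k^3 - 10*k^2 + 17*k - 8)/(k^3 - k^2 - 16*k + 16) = (k^2 - 9*k + 8)/(k^2 - 16)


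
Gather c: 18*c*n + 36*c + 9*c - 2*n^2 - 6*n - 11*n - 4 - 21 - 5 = c*(18*n + 45) - 2*n^2 - 17*n - 30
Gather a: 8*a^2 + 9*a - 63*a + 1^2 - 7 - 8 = 8*a^2 - 54*a - 14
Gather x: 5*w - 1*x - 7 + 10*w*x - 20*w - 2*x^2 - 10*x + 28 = -15*w - 2*x^2 + x*(10*w - 11) + 21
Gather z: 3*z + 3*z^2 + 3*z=3*z^2 + 6*z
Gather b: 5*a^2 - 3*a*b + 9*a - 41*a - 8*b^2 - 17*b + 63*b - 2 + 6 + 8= 5*a^2 - 32*a - 8*b^2 + b*(46 - 3*a) + 12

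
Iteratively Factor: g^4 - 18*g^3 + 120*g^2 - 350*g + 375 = (g - 3)*(g^3 - 15*g^2 + 75*g - 125) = (g - 5)*(g - 3)*(g^2 - 10*g + 25) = (g - 5)^2*(g - 3)*(g - 5)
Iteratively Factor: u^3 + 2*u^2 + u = (u + 1)*(u^2 + u) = (u + 1)^2*(u)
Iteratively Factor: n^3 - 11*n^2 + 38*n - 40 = (n - 5)*(n^2 - 6*n + 8) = (n - 5)*(n - 2)*(n - 4)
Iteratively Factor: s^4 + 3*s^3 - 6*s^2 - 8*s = (s + 1)*(s^3 + 2*s^2 - 8*s) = (s - 2)*(s + 1)*(s^2 + 4*s) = s*(s - 2)*(s + 1)*(s + 4)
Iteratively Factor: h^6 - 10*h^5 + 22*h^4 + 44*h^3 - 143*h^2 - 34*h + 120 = (h - 3)*(h^5 - 7*h^4 + h^3 + 47*h^2 - 2*h - 40) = (h - 3)*(h + 2)*(h^4 - 9*h^3 + 19*h^2 + 9*h - 20) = (h - 3)*(h - 1)*(h + 2)*(h^3 - 8*h^2 + 11*h + 20) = (h - 3)*(h - 1)*(h + 1)*(h + 2)*(h^2 - 9*h + 20) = (h - 5)*(h - 3)*(h - 1)*(h + 1)*(h + 2)*(h - 4)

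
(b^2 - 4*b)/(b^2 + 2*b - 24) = b/(b + 6)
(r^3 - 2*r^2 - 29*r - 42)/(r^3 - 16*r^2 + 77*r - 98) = (r^2 + 5*r + 6)/(r^2 - 9*r + 14)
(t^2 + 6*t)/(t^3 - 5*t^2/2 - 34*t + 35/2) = 2*t*(t + 6)/(2*t^3 - 5*t^2 - 68*t + 35)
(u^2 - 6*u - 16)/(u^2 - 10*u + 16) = (u + 2)/(u - 2)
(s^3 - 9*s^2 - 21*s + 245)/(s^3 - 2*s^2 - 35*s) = (s - 7)/s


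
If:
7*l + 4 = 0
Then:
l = -4/7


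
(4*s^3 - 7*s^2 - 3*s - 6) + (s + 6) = 4*s^3 - 7*s^2 - 2*s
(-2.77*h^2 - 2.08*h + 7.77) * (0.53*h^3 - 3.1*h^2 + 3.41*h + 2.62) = -1.4681*h^5 + 7.4846*h^4 + 1.1204*h^3 - 38.4372*h^2 + 21.0461*h + 20.3574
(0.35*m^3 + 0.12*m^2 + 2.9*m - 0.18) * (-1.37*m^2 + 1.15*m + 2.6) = -0.4795*m^5 + 0.2381*m^4 - 2.925*m^3 + 3.8936*m^2 + 7.333*m - 0.468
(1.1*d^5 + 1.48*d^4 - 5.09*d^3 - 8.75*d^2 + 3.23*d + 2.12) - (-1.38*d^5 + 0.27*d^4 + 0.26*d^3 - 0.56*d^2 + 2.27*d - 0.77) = 2.48*d^5 + 1.21*d^4 - 5.35*d^3 - 8.19*d^2 + 0.96*d + 2.89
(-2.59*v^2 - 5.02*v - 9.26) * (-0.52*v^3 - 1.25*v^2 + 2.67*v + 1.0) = 1.3468*v^5 + 5.8479*v^4 + 4.1749*v^3 - 4.4184*v^2 - 29.7442*v - 9.26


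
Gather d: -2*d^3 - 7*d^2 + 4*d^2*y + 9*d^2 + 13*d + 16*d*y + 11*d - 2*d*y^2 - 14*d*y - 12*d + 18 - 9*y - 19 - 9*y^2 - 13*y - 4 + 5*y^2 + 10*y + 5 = -2*d^3 + d^2*(4*y + 2) + d*(-2*y^2 + 2*y + 12) - 4*y^2 - 12*y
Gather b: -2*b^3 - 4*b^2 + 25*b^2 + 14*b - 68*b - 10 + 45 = -2*b^3 + 21*b^2 - 54*b + 35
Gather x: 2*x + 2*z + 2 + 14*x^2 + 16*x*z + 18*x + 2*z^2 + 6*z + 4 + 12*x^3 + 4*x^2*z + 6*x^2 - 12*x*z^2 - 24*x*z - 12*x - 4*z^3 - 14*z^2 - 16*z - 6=12*x^3 + x^2*(4*z + 20) + x*(-12*z^2 - 8*z + 8) - 4*z^3 - 12*z^2 - 8*z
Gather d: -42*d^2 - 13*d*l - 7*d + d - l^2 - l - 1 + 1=-42*d^2 + d*(-13*l - 6) - l^2 - l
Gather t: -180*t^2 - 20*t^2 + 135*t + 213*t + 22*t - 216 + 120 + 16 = -200*t^2 + 370*t - 80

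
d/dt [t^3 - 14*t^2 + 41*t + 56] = 3*t^2 - 28*t + 41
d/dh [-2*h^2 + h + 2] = 1 - 4*h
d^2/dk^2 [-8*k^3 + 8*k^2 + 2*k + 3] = 16 - 48*k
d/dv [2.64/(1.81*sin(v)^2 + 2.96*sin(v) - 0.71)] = -(9.5568*sin(v) + 7.8144)*cos(v)/(1.81*sin(v)^2 + 2.96*sin(v) - 0.71)^2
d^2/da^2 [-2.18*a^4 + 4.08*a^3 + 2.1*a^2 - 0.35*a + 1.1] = -26.16*a^2 + 24.48*a + 4.2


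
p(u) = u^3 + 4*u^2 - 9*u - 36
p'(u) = 3*u^2 + 8*u - 9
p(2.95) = -2.07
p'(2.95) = 40.71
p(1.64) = -35.59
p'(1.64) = 12.19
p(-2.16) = -7.98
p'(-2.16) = -12.28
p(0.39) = -38.84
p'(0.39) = -5.42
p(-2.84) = -1.08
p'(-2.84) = -7.52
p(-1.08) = -22.87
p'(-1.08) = -14.14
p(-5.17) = -20.74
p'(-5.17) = 29.83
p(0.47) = -39.24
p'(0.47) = -4.58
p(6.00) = 270.00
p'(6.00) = 147.00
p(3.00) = 0.00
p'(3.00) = 42.00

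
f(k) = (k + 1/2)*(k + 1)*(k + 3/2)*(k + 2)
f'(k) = (k + 1/2)*(k + 1)*(k + 3/2) + (k + 1/2)*(k + 1)*(k + 2) + (k + 1/2)*(k + 3/2)*(k + 2) + (k + 1)*(k + 3/2)*(k + 2) = 4*k^3 + 15*k^2 + 35*k/2 + 25/4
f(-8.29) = 2425.41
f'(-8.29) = -1386.85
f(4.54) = 1102.95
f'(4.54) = 769.18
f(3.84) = 655.07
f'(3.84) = 521.13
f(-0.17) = 0.67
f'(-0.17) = 3.69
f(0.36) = 5.13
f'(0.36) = 14.68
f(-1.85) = -0.06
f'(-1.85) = -0.11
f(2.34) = 158.08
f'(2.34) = 180.59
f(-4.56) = 113.22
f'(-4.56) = -140.92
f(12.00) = 30712.50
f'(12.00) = 9288.25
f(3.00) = 315.00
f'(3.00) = 301.75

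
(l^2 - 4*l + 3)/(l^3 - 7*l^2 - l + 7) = (l - 3)/(l^2 - 6*l - 7)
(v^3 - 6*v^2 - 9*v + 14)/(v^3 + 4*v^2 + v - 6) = (v - 7)/(v + 3)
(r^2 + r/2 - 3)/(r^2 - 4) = (r - 3/2)/(r - 2)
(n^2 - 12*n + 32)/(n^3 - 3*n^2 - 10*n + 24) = (n - 8)/(n^2 + n - 6)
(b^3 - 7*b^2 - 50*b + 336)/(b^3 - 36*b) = (b^2 - b - 56)/(b*(b + 6))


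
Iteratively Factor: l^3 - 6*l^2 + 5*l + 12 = (l + 1)*(l^2 - 7*l + 12) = (l - 3)*(l + 1)*(l - 4)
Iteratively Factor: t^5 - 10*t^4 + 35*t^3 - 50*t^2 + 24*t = (t - 1)*(t^4 - 9*t^3 + 26*t^2 - 24*t) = (t - 4)*(t - 1)*(t^3 - 5*t^2 + 6*t) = (t - 4)*(t - 2)*(t - 1)*(t^2 - 3*t) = t*(t - 4)*(t - 2)*(t - 1)*(t - 3)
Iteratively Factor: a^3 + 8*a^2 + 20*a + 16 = (a + 2)*(a^2 + 6*a + 8) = (a + 2)^2*(a + 4)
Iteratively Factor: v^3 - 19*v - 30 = (v + 3)*(v^2 - 3*v - 10) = (v - 5)*(v + 3)*(v + 2)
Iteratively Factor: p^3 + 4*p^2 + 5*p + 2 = (p + 1)*(p^2 + 3*p + 2) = (p + 1)*(p + 2)*(p + 1)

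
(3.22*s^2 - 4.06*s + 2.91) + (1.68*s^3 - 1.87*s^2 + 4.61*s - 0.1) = 1.68*s^3 + 1.35*s^2 + 0.550000000000001*s + 2.81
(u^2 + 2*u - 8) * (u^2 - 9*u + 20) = u^4 - 7*u^3 - 6*u^2 + 112*u - 160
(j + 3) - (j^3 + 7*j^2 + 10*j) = -j^3 - 7*j^2 - 9*j + 3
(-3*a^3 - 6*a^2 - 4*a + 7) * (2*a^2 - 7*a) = -6*a^5 + 9*a^4 + 34*a^3 + 42*a^2 - 49*a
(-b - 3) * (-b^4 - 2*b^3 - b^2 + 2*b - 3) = b^5 + 5*b^4 + 7*b^3 + b^2 - 3*b + 9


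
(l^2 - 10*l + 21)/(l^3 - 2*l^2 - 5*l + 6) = (l - 7)/(l^2 + l - 2)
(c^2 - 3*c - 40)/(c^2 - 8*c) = (c + 5)/c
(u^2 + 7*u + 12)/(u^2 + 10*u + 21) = (u + 4)/(u + 7)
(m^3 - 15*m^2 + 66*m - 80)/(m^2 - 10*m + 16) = m - 5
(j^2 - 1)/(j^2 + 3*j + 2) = (j - 1)/(j + 2)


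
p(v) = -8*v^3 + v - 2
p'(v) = 1 - 24*v^2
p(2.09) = -72.94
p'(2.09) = -103.83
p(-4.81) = 883.47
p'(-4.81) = -554.27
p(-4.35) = 652.15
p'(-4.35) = -453.14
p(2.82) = -178.59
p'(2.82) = -189.86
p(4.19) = -586.29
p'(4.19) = -420.35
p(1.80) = -46.86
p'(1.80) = -76.76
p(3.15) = -248.90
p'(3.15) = -237.14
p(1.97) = -61.19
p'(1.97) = -92.14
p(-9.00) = 5821.00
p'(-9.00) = -1943.00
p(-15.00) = 26983.00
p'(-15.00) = -5399.00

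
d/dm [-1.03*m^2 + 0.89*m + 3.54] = 0.89 - 2.06*m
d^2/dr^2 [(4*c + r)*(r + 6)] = 2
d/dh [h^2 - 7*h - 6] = 2*h - 7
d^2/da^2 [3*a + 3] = 0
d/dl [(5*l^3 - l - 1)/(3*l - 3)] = (10*l^3 - 15*l^2 + 2)/(3*(l^2 - 2*l + 1))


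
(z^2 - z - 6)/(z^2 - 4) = (z - 3)/(z - 2)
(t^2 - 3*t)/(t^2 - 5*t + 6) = t/(t - 2)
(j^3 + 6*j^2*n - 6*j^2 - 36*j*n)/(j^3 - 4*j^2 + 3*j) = (j^2 + 6*j*n - 6*j - 36*n)/(j^2 - 4*j + 3)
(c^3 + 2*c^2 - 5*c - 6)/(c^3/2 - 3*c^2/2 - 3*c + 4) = 2*(c^3 + 2*c^2 - 5*c - 6)/(c^3 - 3*c^2 - 6*c + 8)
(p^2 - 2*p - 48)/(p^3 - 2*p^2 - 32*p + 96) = (p - 8)/(p^2 - 8*p + 16)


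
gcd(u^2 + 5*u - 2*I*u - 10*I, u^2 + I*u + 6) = u - 2*I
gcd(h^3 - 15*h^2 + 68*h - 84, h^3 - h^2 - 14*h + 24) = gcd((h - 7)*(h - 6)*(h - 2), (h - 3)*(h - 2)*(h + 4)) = h - 2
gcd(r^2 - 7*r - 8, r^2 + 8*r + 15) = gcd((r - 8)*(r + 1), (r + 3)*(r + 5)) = 1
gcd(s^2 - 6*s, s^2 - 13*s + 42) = s - 6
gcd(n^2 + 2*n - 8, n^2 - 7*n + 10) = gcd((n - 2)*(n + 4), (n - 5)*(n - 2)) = n - 2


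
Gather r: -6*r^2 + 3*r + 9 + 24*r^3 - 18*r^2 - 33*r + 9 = 24*r^3 - 24*r^2 - 30*r + 18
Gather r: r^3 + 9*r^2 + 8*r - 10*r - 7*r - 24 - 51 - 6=r^3 + 9*r^2 - 9*r - 81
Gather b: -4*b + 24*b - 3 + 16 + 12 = 20*b + 25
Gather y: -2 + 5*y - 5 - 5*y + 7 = 0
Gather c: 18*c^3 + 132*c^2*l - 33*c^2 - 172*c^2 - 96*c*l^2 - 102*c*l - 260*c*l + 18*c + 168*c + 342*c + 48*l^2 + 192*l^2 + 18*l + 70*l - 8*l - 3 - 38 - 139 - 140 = 18*c^3 + c^2*(132*l - 205) + c*(-96*l^2 - 362*l + 528) + 240*l^2 + 80*l - 320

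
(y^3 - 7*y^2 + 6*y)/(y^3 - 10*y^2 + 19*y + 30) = y*(y - 1)/(y^2 - 4*y - 5)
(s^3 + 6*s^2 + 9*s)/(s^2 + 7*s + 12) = s*(s + 3)/(s + 4)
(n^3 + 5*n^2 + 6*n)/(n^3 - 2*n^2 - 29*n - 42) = n/(n - 7)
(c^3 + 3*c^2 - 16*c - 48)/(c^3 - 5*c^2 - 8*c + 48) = (c + 4)/(c - 4)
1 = 1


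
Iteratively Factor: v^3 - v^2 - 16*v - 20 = (v + 2)*(v^2 - 3*v - 10) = (v + 2)^2*(v - 5)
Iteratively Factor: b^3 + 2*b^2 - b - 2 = (b + 1)*(b^2 + b - 2) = (b + 1)*(b + 2)*(b - 1)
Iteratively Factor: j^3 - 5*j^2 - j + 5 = (j - 1)*(j^2 - 4*j - 5) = (j - 1)*(j + 1)*(j - 5)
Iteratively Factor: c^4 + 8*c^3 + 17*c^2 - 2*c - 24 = (c + 3)*(c^3 + 5*c^2 + 2*c - 8) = (c + 3)*(c + 4)*(c^2 + c - 2) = (c + 2)*(c + 3)*(c + 4)*(c - 1)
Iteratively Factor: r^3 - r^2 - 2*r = (r)*(r^2 - r - 2) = r*(r + 1)*(r - 2)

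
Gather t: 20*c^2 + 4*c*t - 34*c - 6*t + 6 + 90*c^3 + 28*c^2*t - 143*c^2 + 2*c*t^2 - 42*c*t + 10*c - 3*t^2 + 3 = 90*c^3 - 123*c^2 - 24*c + t^2*(2*c - 3) + t*(28*c^2 - 38*c - 6) + 9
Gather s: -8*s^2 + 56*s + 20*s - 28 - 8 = -8*s^2 + 76*s - 36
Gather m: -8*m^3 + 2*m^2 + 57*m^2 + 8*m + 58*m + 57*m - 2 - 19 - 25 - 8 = -8*m^3 + 59*m^2 + 123*m - 54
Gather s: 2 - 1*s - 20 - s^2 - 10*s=-s^2 - 11*s - 18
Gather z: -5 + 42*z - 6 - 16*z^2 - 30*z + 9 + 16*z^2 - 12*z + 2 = 0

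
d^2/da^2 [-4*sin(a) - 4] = 4*sin(a)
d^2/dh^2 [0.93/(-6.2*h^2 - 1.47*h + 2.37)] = (71.4984*h^2 + 16.95204*h - 0.93*(12.4*h + 1.47)*(24.8*h + 2.94) - 27.33084)/(6.2*h^2 + 1.47*h - 2.37)^3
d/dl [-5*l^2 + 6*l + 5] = 6 - 10*l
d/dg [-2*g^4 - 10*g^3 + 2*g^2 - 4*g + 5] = -8*g^3 - 30*g^2 + 4*g - 4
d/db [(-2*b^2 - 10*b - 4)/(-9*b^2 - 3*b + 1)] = 2*(-42*b^2 - 38*b - 11)/(81*b^4 + 54*b^3 - 9*b^2 - 6*b + 1)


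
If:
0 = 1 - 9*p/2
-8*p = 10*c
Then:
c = -8/45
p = 2/9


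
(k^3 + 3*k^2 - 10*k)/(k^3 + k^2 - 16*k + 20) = k/(k - 2)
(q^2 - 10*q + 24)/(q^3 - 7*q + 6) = (q^2 - 10*q + 24)/(q^3 - 7*q + 6)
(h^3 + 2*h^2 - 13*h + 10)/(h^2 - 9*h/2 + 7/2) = 2*(h^2 + 3*h - 10)/(2*h - 7)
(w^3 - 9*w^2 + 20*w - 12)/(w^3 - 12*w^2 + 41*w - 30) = (w - 2)/(w - 5)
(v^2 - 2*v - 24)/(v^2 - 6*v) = (v + 4)/v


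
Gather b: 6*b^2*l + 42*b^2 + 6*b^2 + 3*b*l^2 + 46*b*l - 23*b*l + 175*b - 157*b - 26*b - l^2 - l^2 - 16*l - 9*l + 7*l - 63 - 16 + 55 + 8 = b^2*(6*l + 48) + b*(3*l^2 + 23*l - 8) - 2*l^2 - 18*l - 16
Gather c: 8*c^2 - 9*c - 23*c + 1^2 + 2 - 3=8*c^2 - 32*c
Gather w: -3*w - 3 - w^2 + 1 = -w^2 - 3*w - 2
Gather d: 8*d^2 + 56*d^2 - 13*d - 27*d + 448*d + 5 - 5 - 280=64*d^2 + 408*d - 280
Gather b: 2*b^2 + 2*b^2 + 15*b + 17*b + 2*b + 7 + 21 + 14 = 4*b^2 + 34*b + 42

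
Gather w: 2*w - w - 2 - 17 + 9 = w - 10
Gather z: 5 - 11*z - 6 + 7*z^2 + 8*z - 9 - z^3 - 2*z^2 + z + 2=-z^3 + 5*z^2 - 2*z - 8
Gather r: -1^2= -1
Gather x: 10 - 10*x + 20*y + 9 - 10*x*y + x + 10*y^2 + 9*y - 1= x*(-10*y - 9) + 10*y^2 + 29*y + 18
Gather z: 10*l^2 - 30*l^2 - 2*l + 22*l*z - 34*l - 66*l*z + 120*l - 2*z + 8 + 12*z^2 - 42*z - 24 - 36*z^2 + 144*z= -20*l^2 + 84*l - 24*z^2 + z*(100 - 44*l) - 16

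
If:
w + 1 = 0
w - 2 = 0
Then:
No Solution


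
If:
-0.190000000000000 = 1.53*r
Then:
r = -0.12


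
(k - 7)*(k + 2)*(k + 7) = k^3 + 2*k^2 - 49*k - 98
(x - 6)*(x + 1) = x^2 - 5*x - 6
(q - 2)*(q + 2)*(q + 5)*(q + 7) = q^4 + 12*q^3 + 31*q^2 - 48*q - 140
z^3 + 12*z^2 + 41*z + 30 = (z + 1)*(z + 5)*(z + 6)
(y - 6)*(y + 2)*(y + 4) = y^3 - 28*y - 48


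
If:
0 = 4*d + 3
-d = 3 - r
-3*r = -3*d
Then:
No Solution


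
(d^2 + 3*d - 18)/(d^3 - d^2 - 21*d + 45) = (d + 6)/(d^2 + 2*d - 15)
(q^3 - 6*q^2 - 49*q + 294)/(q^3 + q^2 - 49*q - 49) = (q - 6)/(q + 1)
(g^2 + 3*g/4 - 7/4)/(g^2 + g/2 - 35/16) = 4*(g - 1)/(4*g - 5)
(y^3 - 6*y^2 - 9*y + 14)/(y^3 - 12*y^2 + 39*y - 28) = (y + 2)/(y - 4)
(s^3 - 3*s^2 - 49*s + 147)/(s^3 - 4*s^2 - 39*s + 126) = (s + 7)/(s + 6)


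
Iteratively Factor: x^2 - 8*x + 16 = (x - 4)*(x - 4)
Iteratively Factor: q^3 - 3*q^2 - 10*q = (q)*(q^2 - 3*q - 10) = q*(q + 2)*(q - 5)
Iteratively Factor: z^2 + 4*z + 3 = (z + 3)*(z + 1)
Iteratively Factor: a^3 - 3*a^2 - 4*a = (a - 4)*(a^2 + a) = (a - 4)*(a + 1)*(a)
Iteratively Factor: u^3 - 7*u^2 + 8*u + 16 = (u - 4)*(u^2 - 3*u - 4) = (u - 4)*(u + 1)*(u - 4)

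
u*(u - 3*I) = u^2 - 3*I*u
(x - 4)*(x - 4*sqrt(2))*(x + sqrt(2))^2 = x^4 - 4*x^3 - 2*sqrt(2)*x^3 - 14*x^2 + 8*sqrt(2)*x^2 - 8*sqrt(2)*x + 56*x + 32*sqrt(2)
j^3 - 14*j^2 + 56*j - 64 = (j - 8)*(j - 4)*(j - 2)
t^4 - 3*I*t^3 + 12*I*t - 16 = (t - 2)*(t + 2)*(t - 4*I)*(t + I)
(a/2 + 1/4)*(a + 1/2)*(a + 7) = a^3/2 + 4*a^2 + 29*a/8 + 7/8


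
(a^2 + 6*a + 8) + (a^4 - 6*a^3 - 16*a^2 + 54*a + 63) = a^4 - 6*a^3 - 15*a^2 + 60*a + 71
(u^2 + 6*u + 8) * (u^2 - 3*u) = u^4 + 3*u^3 - 10*u^2 - 24*u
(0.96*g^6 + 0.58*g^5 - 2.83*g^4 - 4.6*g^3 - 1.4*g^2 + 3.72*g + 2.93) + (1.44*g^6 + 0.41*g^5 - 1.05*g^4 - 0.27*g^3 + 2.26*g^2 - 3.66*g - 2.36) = 2.4*g^6 + 0.99*g^5 - 3.88*g^4 - 4.87*g^3 + 0.86*g^2 + 0.0600000000000001*g + 0.57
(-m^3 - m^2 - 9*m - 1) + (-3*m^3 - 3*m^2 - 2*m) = -4*m^3 - 4*m^2 - 11*m - 1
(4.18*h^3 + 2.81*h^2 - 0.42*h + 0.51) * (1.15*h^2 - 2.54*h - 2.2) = 4.807*h^5 - 7.3857*h^4 - 16.8164*h^3 - 4.5287*h^2 - 0.3714*h - 1.122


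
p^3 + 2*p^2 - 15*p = p*(p - 3)*(p + 5)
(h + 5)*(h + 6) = h^2 + 11*h + 30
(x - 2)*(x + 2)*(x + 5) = x^3 + 5*x^2 - 4*x - 20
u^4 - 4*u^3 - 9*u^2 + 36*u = u*(u - 4)*(u - 3)*(u + 3)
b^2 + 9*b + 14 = (b + 2)*(b + 7)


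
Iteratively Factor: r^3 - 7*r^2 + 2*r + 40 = (r - 4)*(r^2 - 3*r - 10) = (r - 5)*(r - 4)*(r + 2)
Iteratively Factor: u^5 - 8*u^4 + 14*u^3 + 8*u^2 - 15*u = (u - 5)*(u^4 - 3*u^3 - u^2 + 3*u) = (u - 5)*(u - 3)*(u^3 - u) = u*(u - 5)*(u - 3)*(u^2 - 1) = u*(u - 5)*(u - 3)*(u - 1)*(u + 1)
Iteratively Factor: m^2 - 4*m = (m - 4)*(m)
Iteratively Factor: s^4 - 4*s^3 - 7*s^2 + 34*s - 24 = (s - 1)*(s^3 - 3*s^2 - 10*s + 24) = (s - 1)*(s + 3)*(s^2 - 6*s + 8) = (s - 2)*(s - 1)*(s + 3)*(s - 4)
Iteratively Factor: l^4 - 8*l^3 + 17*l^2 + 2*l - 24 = (l - 2)*(l^3 - 6*l^2 + 5*l + 12) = (l - 2)*(l + 1)*(l^2 - 7*l + 12) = (l - 3)*(l - 2)*(l + 1)*(l - 4)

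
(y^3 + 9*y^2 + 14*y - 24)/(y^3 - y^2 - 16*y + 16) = (y + 6)/(y - 4)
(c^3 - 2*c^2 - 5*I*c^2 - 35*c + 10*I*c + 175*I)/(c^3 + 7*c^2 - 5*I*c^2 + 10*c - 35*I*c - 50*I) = (c - 7)/(c + 2)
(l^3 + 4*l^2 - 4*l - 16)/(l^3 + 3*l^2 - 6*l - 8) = (l + 2)/(l + 1)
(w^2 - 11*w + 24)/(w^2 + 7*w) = (w^2 - 11*w + 24)/(w*(w + 7))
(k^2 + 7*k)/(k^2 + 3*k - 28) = k/(k - 4)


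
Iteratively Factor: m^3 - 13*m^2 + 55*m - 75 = (m - 5)*(m^2 - 8*m + 15) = (m - 5)*(m - 3)*(m - 5)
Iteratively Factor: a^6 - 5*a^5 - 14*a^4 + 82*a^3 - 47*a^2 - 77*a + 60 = (a - 5)*(a^5 - 14*a^3 + 12*a^2 + 13*a - 12) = (a - 5)*(a - 1)*(a^4 + a^3 - 13*a^2 - a + 12) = (a - 5)*(a - 1)^2*(a^3 + 2*a^2 - 11*a - 12) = (a - 5)*(a - 1)^2*(a + 4)*(a^2 - 2*a - 3) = (a - 5)*(a - 3)*(a - 1)^2*(a + 4)*(a + 1)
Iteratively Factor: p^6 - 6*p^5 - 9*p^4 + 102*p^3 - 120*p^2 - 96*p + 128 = (p - 4)*(p^5 - 2*p^4 - 17*p^3 + 34*p^2 + 16*p - 32) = (p - 4)*(p + 4)*(p^4 - 6*p^3 + 7*p^2 + 6*p - 8) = (p - 4)*(p - 2)*(p + 4)*(p^3 - 4*p^2 - p + 4) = (p - 4)^2*(p - 2)*(p + 4)*(p^2 - 1) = (p - 4)^2*(p - 2)*(p + 1)*(p + 4)*(p - 1)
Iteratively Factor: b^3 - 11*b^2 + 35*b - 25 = (b - 5)*(b^2 - 6*b + 5) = (b - 5)^2*(b - 1)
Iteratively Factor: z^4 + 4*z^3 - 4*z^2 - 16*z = (z - 2)*(z^3 + 6*z^2 + 8*z) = (z - 2)*(z + 4)*(z^2 + 2*z) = z*(z - 2)*(z + 4)*(z + 2)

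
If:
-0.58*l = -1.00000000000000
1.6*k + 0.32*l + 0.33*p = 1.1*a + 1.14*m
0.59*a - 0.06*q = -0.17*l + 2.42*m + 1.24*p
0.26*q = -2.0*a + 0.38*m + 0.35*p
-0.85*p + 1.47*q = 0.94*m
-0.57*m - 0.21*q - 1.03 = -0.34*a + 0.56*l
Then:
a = 0.39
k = -4.68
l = 1.72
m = -4.07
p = 8.26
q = 2.17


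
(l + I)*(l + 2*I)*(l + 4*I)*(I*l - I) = I*l^4 - 7*l^3 - I*l^3 + 7*l^2 - 14*I*l^2 + 8*l + 14*I*l - 8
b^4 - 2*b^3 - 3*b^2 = b^2*(b - 3)*(b + 1)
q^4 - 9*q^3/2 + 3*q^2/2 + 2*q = q*(q - 4)*(q - 1)*(q + 1/2)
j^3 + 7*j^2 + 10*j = j*(j + 2)*(j + 5)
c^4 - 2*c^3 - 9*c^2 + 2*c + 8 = (c - 4)*(c - 1)*(c + 1)*(c + 2)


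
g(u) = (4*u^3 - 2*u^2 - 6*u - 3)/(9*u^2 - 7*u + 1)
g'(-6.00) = 0.46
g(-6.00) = -2.46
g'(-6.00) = 0.46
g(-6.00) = -2.46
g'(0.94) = 12.84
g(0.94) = -2.99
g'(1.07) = 6.65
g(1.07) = -1.79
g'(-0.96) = 0.31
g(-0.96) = -0.16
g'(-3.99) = 0.46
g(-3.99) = -1.54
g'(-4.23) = 0.46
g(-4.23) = -1.65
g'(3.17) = 0.58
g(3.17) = 1.23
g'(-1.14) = 0.38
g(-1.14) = -0.23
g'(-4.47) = 0.46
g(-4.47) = -1.76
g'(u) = (7 - 18*u)*(4*u^3 - 2*u^2 - 6*u - 3)/(9*u^2 - 7*u + 1)^2 + (12*u^2 - 4*u - 6)/(9*u^2 - 7*u + 1) = (36*u^4 - 56*u^3 + 80*u^2 + 50*u - 27)/(81*u^4 - 126*u^3 + 67*u^2 - 14*u + 1)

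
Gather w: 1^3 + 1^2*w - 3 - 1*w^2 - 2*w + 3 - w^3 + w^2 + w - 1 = -w^3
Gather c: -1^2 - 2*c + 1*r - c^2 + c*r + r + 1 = -c^2 + c*(r - 2) + 2*r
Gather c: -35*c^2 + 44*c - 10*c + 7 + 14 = -35*c^2 + 34*c + 21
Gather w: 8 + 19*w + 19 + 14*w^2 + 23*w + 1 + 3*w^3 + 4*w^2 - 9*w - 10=3*w^3 + 18*w^2 + 33*w + 18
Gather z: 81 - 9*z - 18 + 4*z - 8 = 55 - 5*z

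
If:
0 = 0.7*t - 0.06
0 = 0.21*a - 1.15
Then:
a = 5.48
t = 0.09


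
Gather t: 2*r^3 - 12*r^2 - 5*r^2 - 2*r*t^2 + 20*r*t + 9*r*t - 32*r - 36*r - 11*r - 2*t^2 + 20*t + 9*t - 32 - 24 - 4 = 2*r^3 - 17*r^2 - 79*r + t^2*(-2*r - 2) + t*(29*r + 29) - 60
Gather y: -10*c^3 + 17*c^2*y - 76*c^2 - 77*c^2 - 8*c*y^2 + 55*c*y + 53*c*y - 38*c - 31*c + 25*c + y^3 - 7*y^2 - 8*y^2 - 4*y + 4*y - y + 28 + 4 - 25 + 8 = -10*c^3 - 153*c^2 - 44*c + y^3 + y^2*(-8*c - 15) + y*(17*c^2 + 108*c - 1) + 15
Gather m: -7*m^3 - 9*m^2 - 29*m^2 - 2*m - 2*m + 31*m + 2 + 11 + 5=-7*m^3 - 38*m^2 + 27*m + 18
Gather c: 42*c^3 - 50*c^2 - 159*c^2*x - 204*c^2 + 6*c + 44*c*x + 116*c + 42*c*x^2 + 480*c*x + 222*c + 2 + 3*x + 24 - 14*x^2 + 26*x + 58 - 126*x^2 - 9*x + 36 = 42*c^3 + c^2*(-159*x - 254) + c*(42*x^2 + 524*x + 344) - 140*x^2 + 20*x + 120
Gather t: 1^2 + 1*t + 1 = t + 2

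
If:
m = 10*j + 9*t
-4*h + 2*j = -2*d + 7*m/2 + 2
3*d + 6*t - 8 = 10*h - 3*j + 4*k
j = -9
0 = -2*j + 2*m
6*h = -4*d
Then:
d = -69/28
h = 23/14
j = -9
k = -135/112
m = -9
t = 9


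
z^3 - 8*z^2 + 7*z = z*(z - 7)*(z - 1)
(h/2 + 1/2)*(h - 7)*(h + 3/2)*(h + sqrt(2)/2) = h^4/2 - 9*h^3/4 + sqrt(2)*h^3/4 - 8*h^2 - 9*sqrt(2)*h^2/8 - 4*sqrt(2)*h - 21*h/4 - 21*sqrt(2)/8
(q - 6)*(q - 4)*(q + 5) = q^3 - 5*q^2 - 26*q + 120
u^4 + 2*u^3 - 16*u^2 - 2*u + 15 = (u - 3)*(u - 1)*(u + 1)*(u + 5)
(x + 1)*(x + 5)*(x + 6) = x^3 + 12*x^2 + 41*x + 30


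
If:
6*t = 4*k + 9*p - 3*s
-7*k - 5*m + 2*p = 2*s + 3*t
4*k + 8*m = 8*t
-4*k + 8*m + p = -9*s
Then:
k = -228*t/277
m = 391*t/277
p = 263*t/554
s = -927*t/554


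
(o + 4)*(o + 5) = o^2 + 9*o + 20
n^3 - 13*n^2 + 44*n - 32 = (n - 8)*(n - 4)*(n - 1)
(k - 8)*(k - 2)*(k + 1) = k^3 - 9*k^2 + 6*k + 16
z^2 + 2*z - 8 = (z - 2)*(z + 4)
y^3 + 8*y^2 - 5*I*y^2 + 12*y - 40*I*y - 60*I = (y + 2)*(y + 6)*(y - 5*I)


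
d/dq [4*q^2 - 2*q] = 8*q - 2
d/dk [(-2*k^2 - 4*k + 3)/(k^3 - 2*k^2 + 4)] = (k*(3*k - 4)*(2*k^2 + 4*k - 3) - 4*(k + 1)*(k^3 - 2*k^2 + 4))/(k^3 - 2*k^2 + 4)^2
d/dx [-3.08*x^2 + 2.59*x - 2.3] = 2.59 - 6.16*x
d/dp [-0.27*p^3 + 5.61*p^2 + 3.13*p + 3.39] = -0.81*p^2 + 11.22*p + 3.13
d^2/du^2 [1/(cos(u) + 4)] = (sin(u)^2 + 4*cos(u) + 1)/(cos(u) + 4)^3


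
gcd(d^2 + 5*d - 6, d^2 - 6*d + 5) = d - 1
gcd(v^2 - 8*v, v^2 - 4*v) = v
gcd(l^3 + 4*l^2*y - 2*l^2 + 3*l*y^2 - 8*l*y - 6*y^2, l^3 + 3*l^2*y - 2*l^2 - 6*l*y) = l^2 + 3*l*y - 2*l - 6*y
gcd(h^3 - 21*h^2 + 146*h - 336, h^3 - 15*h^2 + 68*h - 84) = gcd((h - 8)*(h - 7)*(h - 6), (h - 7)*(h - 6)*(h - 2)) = h^2 - 13*h + 42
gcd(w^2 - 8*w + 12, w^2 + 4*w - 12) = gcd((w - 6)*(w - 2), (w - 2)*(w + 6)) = w - 2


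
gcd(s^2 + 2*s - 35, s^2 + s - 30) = s - 5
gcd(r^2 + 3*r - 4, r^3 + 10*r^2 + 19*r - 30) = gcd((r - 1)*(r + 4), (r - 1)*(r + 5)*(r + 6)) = r - 1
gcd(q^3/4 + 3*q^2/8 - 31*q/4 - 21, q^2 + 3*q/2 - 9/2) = 1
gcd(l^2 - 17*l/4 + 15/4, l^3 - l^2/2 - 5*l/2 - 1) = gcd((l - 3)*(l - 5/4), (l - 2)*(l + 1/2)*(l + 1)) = 1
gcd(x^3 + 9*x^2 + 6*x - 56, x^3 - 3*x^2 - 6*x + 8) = 1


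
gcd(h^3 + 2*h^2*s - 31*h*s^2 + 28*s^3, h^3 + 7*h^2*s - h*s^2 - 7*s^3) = -h^2 - 6*h*s + 7*s^2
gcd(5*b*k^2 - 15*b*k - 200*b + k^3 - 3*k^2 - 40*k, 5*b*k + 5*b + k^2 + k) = 5*b + k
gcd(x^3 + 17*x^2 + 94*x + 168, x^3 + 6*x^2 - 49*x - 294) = x^2 + 13*x + 42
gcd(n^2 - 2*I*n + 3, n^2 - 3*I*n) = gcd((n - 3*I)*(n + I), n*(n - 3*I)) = n - 3*I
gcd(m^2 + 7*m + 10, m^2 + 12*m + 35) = m + 5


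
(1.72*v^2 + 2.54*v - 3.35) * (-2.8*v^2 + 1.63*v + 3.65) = -4.816*v^4 - 4.3084*v^3 + 19.7982*v^2 + 3.8105*v - 12.2275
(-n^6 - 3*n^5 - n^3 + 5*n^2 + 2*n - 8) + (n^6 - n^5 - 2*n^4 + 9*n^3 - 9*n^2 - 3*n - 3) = -4*n^5 - 2*n^4 + 8*n^3 - 4*n^2 - n - 11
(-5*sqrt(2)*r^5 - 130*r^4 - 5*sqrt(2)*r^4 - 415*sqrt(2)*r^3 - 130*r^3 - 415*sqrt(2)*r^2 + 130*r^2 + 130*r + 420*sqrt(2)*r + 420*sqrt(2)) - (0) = -5*sqrt(2)*r^5 - 130*r^4 - 5*sqrt(2)*r^4 - 415*sqrt(2)*r^3 - 130*r^3 - 415*sqrt(2)*r^2 + 130*r^2 + 130*r + 420*sqrt(2)*r + 420*sqrt(2)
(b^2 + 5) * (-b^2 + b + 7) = -b^4 + b^3 + 2*b^2 + 5*b + 35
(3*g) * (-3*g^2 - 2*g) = -9*g^3 - 6*g^2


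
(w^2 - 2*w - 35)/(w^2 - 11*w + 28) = (w + 5)/(w - 4)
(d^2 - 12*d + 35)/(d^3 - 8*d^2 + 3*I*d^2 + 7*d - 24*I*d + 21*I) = (d - 5)/(d^2 + d*(-1 + 3*I) - 3*I)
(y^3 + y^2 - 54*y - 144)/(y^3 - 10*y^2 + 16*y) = (y^2 + 9*y + 18)/(y*(y - 2))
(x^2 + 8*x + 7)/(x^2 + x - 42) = (x + 1)/(x - 6)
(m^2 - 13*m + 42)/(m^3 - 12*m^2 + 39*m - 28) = (m - 6)/(m^2 - 5*m + 4)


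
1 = 1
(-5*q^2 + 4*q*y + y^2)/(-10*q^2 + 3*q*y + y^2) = (-q + y)/(-2*q + y)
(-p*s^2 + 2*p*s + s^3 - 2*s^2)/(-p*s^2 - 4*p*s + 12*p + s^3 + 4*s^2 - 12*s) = s/(s + 6)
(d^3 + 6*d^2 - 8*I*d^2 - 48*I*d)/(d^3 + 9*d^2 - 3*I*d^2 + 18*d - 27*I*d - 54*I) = d*(d - 8*I)/(d^2 + 3*d*(1 - I) - 9*I)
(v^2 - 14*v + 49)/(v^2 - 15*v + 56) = (v - 7)/(v - 8)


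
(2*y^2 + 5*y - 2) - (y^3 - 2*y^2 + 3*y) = -y^3 + 4*y^2 + 2*y - 2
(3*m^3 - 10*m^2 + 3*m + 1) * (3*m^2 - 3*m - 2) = 9*m^5 - 39*m^4 + 33*m^3 + 14*m^2 - 9*m - 2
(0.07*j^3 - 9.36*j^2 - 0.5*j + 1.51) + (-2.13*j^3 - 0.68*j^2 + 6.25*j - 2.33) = -2.06*j^3 - 10.04*j^2 + 5.75*j - 0.82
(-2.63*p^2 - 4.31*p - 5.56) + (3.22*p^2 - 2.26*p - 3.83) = 0.59*p^2 - 6.57*p - 9.39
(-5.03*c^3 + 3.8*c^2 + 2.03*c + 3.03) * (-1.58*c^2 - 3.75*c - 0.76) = 7.9474*c^5 + 12.8585*c^4 - 13.6346*c^3 - 15.2879*c^2 - 12.9053*c - 2.3028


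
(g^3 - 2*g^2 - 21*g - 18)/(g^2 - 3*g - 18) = g + 1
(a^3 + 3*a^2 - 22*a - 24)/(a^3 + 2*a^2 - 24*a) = (a + 1)/a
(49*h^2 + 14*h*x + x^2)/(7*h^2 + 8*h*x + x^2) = (7*h + x)/(h + x)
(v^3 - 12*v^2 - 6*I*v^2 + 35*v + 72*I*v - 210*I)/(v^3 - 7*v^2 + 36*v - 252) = (v - 5)/(v + 6*I)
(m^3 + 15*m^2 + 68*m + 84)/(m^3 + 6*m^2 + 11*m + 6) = (m^2 + 13*m + 42)/(m^2 + 4*m + 3)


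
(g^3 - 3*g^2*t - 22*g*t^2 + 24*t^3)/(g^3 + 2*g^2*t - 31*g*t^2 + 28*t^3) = (-g^2 + 2*g*t + 24*t^2)/(-g^2 - 3*g*t + 28*t^2)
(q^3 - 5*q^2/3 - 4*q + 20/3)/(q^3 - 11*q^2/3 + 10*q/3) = (q + 2)/q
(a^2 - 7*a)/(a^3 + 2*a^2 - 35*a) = (a - 7)/(a^2 + 2*a - 35)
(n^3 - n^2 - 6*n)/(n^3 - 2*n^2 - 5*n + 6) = n/(n - 1)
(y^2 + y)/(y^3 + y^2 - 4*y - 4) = y/(y^2 - 4)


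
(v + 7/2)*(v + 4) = v^2 + 15*v/2 + 14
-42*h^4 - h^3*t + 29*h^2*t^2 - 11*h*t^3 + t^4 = (-7*h + t)*(-3*h + t)*(-2*h + t)*(h + t)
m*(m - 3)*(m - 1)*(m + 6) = m^4 + 2*m^3 - 21*m^2 + 18*m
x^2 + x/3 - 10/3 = (x - 5/3)*(x + 2)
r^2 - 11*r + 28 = (r - 7)*(r - 4)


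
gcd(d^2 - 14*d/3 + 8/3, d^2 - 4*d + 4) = 1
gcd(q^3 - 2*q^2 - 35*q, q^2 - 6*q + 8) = 1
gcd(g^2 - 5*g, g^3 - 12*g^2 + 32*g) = g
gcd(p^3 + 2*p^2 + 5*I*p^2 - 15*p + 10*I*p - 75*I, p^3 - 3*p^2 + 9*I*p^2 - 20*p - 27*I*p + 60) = p^2 + p*(-3 + 5*I) - 15*I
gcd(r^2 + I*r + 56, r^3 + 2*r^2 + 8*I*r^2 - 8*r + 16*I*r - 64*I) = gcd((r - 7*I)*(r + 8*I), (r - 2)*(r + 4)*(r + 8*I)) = r + 8*I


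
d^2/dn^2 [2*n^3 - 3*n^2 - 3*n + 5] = 12*n - 6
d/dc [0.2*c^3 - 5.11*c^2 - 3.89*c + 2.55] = 0.6*c^2 - 10.22*c - 3.89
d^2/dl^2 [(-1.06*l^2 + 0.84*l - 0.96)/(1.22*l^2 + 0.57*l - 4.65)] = (1.77635683940025e-15*l^4 + 3.97476*l^3 - 44.653464*l^2 + 24.586416*l - 52.902828)/(1.815848*l^6 + 2.545164*l^5 - 19.574046*l^4 - 19.216467*l^3 + 74.605995*l^2 + 36.974475*l - 100.544625)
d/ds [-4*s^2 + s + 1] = 1 - 8*s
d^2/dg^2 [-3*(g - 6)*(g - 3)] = -6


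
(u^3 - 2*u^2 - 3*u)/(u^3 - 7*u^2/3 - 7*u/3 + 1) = 3*u/(3*u - 1)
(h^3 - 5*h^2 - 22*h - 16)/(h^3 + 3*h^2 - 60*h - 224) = (h^2 + 3*h + 2)/(h^2 + 11*h + 28)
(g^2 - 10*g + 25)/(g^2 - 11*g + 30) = (g - 5)/(g - 6)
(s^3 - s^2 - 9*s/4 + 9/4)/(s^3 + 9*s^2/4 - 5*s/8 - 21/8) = 2*(2*s - 3)/(4*s + 7)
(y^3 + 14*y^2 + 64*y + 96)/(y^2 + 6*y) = y + 8 + 16/y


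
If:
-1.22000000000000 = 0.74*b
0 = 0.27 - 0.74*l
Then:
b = -1.65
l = 0.36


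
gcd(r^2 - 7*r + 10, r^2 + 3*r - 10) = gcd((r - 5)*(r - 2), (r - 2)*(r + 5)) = r - 2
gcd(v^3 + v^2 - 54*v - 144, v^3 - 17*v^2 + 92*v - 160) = v - 8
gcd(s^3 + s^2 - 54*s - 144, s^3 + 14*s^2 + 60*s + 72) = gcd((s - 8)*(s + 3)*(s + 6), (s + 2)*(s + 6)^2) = s + 6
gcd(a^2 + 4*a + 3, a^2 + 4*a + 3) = a^2 + 4*a + 3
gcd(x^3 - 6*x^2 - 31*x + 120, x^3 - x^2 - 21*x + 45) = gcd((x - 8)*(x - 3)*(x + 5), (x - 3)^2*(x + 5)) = x^2 + 2*x - 15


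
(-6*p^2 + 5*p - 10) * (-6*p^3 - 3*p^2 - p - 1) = 36*p^5 - 12*p^4 + 51*p^3 + 31*p^2 + 5*p + 10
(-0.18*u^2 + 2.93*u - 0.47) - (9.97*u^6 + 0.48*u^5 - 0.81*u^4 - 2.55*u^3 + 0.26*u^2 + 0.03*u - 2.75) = -9.97*u^6 - 0.48*u^5 + 0.81*u^4 + 2.55*u^3 - 0.44*u^2 + 2.9*u + 2.28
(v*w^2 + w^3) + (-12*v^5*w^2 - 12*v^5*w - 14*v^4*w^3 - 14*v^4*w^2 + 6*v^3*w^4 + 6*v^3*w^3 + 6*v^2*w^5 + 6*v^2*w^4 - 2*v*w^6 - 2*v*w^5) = -12*v^5*w^2 - 12*v^5*w - 14*v^4*w^3 - 14*v^4*w^2 + 6*v^3*w^4 + 6*v^3*w^3 + 6*v^2*w^5 + 6*v^2*w^4 - 2*v*w^6 - 2*v*w^5 + v*w^2 + w^3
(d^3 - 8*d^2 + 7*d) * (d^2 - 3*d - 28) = d^5 - 11*d^4 + 3*d^3 + 203*d^2 - 196*d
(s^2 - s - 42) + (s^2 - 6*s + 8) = 2*s^2 - 7*s - 34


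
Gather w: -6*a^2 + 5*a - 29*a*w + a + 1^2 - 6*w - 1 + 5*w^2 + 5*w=-6*a^2 + 6*a + 5*w^2 + w*(-29*a - 1)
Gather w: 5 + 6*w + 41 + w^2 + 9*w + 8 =w^2 + 15*w + 54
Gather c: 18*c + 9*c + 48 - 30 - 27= 27*c - 9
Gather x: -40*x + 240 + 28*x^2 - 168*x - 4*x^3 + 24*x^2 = -4*x^3 + 52*x^2 - 208*x + 240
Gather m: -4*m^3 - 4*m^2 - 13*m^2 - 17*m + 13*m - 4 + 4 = -4*m^3 - 17*m^2 - 4*m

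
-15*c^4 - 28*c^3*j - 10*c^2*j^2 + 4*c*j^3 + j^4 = (-3*c + j)*(c + j)^2*(5*c + j)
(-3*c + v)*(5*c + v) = -15*c^2 + 2*c*v + v^2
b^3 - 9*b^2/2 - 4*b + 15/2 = (b - 5)*(b - 1)*(b + 3/2)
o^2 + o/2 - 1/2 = (o - 1/2)*(o + 1)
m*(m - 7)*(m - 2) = m^3 - 9*m^2 + 14*m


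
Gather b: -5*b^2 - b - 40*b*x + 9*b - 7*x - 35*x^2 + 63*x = -5*b^2 + b*(8 - 40*x) - 35*x^2 + 56*x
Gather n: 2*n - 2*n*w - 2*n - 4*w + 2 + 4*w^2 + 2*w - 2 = -2*n*w + 4*w^2 - 2*w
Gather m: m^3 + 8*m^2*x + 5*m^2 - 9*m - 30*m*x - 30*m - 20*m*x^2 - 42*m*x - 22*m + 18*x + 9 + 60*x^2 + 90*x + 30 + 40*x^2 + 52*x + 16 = m^3 + m^2*(8*x + 5) + m*(-20*x^2 - 72*x - 61) + 100*x^2 + 160*x + 55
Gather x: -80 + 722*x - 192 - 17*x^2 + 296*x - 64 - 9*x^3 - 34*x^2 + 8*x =-9*x^3 - 51*x^2 + 1026*x - 336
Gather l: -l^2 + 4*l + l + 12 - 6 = -l^2 + 5*l + 6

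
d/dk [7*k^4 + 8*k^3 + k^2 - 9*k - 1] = 28*k^3 + 24*k^2 + 2*k - 9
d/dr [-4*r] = -4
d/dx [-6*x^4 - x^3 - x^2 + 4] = x*(-24*x^2 - 3*x - 2)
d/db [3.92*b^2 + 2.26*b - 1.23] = 7.84*b + 2.26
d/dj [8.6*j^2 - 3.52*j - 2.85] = 17.2*j - 3.52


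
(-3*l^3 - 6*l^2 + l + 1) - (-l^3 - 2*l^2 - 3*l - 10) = -2*l^3 - 4*l^2 + 4*l + 11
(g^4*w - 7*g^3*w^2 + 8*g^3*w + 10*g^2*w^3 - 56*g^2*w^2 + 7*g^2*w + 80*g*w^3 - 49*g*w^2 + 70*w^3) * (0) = 0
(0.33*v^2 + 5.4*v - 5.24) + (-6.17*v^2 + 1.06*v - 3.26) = -5.84*v^2 + 6.46*v - 8.5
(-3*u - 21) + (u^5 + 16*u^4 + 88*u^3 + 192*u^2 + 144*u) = u^5 + 16*u^4 + 88*u^3 + 192*u^2 + 141*u - 21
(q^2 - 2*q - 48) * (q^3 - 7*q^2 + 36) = q^5 - 9*q^4 - 34*q^3 + 372*q^2 - 72*q - 1728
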